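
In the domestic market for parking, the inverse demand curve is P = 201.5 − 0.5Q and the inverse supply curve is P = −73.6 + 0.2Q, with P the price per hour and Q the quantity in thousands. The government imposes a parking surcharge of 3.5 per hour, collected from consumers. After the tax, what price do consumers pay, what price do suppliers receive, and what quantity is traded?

Rewrite in direct form: Qd = 403 − 2P and Qs = 5P + 368.
Without the tax, 403 − 2P = 5P + 368 gives 7P = 35, so P* = 5 and Q* = 393.
With the tax collected from consumers, demand (in seller-price terms) shifts: Qd = 403 − 2(P + 3.5).
New equilibrium: consumers pay 7.5, suppliers receive 4, Q = 388. (Wedge: Pb − Ps = 3.5.)
The less price-elastic side of the market bears the larger share of a per-unit tax.

Consumers pay 7.5; suppliers receive 4; quantity = 388.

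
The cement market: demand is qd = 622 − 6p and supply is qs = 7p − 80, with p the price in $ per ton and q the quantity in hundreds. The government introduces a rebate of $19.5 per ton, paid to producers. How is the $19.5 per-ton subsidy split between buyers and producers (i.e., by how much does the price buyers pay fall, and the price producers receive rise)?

Before the subsidy: set 622 − 6p = 7p − 80 → p* = $54, q* = 298.
With a per-unit subsidy paid to producers, each receives p + 19.5 per unit sold, so supply becomes qs = 7(p + 19.5) − 80.
Solving gives q = 361 with buyers paying $43.5 and producers receiving $63 (the $19.5 wedge).
Gain to buyers: $10.5; to producers: $9. (They sum to $19.5.)

Buyers gain $10.5 per ton; producers gain $9 per ton.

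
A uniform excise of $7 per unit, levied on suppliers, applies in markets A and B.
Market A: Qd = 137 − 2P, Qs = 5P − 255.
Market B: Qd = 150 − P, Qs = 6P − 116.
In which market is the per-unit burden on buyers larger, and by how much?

Market A: pre-tax P* = $56, Q* = 25; post-tax Q = 15; per-unit burden on buyers = $5.
Market B: pre-tax P* = $38, Q* = 112; post-tax Q = 106; per-unit burden on buyers = $6.
Difference: $5 vs $6 → market B is larger by $1.

Market B, by $1.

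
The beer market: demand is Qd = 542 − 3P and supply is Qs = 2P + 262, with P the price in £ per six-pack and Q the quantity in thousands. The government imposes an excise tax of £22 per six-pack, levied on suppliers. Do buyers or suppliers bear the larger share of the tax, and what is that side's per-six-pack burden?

Suppliers bear the larger share: £13.2 per six-pack.

Before the tax: set 542 − 3P = 2P + 262 → P* = £56, Q* = 374.
With the tax collected from suppliers, supply shifts: Qs = 2(P − 22) + 262.
Solving gives Q = 347.6 with buyers paying £64.8 and suppliers receiving £42.8 (the £22 wedge).
Per-six-pack burden: buyers £8.8, suppliers £13.2.
Suppliers take the larger share because supply is less price-elastic here (demand slope 3 vs supply slope 2).
The less price-elastic side of the market bears the larger share of a per-unit tax.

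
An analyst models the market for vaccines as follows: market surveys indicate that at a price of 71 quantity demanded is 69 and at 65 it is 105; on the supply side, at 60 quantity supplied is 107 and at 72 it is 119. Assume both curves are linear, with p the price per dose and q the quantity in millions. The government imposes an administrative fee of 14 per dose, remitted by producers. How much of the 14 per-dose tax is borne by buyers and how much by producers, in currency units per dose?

Demand slope: (105 − 69)/(65 − 71) = -6, so qd = 495 − 6p.
Supply slope: (119 − 107)/(72 − 60) = 1, so qs = p + 47.
Before the tax: set 495 − 6p = p + 47 → p* = 64, q* = 111.
With the tax collected from producers, supply shifts: qs = (p − 14) + 47.
New equilibrium: buyers pay 66, producers receive 52, q = 99. (Wedge: pb − ps = 14.)
Burden on buyers: 2; on producers: 12. (They sum to 14.)
The less price-elastic side of the market bears the larger share of a per-unit tax.

Buyers bear 2 per dose; producers bear 12 per dose.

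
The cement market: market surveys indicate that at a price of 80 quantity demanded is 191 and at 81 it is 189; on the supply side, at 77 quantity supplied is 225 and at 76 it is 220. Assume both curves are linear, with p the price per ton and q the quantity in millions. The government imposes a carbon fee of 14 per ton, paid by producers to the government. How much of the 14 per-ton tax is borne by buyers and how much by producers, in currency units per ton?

Buyers bear 10 per ton; producers bear 4 per ton.

Demand slope: (189 − 191)/(81 − 80) = -2, so qd = 351 − 2p.
Supply slope: (220 − 225)/(76 − 77) = 5, so qs = 5p − 160.
Before the tax: set 351 − 2p = 5p − 160 → p* = 73, q* = 205.
With the tax collected from producers, supply shifts: qs = 5(p − 14) − 160.
Solving gives q = 185 with buyers paying 83 and producers receiving 69 (the 14 wedge).
Burden on buyers: 10; on producers: 4. (They sum to 14.)
The less price-elastic side of the market bears the larger share of a per-unit tax.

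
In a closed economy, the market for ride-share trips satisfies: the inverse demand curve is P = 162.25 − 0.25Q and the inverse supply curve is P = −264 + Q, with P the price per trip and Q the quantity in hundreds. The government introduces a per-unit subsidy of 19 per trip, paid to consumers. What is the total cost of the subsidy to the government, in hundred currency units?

Government outlay = 6767.8 hundred.

Inverting to Q(P) form: Qd = 649 − 4P; Qs = P + 264.
Before the subsidy: set 649 − 4P = P + 264 → P* = 77, Q* = 341.
With a per-unit subsidy paid to consumers, each effectively pays P − 19, so demand becomes Qd = 649 − 4(P − 19).
New equilibrium: consumers pay 73.2, producers receive 92.2, Q = 356.2. (Wedge: Pb − Ps = −19.)
Outlay = t · Q = 19 · 356.2 = 6767.8.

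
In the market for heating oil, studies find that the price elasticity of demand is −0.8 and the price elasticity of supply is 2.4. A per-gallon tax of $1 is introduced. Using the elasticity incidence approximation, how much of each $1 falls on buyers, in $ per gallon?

Incidence ratio: buyers' share ≈ εs / (εs + |εd|) = 2.4 / (2.4 + 0.8) = 0.75.
So buyers bear ≈ 0.75 × $1 = $0.75; sellers bear $0.25.

Buyers bear ≈ $0.75 per gallon.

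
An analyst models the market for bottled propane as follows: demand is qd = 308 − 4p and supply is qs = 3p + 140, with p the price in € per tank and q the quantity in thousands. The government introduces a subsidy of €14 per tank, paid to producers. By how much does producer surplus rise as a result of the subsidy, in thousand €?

Producer surplus rises by €1792 thousand.

Without the subsidy, 308 − 4p = 3p + 140 gives 7p = 168, so p* = €24 and q* = 212.
With a per-unit subsidy paid to producers, each receives p + 14 per unit sold, so supply becomes qs = 3(p + 14) + 140.
Solving gives q = 236 with consumers paying €18 and producers receiving €32 (the €14 wedge).
ΔPS is the trapezoid between Q = 236 and Q = 212 of height €8: ½ · (212 + 236) · 8 = €1792.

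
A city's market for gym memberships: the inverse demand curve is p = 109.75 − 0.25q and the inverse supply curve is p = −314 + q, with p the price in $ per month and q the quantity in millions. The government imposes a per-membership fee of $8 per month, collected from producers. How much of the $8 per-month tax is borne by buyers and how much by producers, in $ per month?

Buyers bear $1.6 per month; producers bear $6.4 per month.

Inverting to q(p) form: qd = 439 − 4p; qs = p + 314.
Before the tax: set 439 − 4p = p + 314 → p* = $25, q* = 339.
With the tax collected from producers, supply shifts: qs = (p − 8) + 314.
Solving gives q = 332.6 with buyers paying $26.6 and producers receiving $18.6 (the $8 wedge).
Burden on buyers: $1.6; on producers: $6.4. (They sum to $8.)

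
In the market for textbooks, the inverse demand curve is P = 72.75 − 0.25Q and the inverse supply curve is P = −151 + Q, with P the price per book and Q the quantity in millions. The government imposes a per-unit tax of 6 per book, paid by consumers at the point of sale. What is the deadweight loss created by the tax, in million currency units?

Inverting to Q(P) form: Qd = 291 − 4P; Qs = P + 151.
Without the tax, 291 − 4P = P + 151 gives 5P = 140, so P* = 28 and Q* = 179.
With the tax collected from consumers, demand (in seller-price terms) shifts: Qd = 291 − 4(P + 6).
New equilibrium: consumers pay 29.2, suppliers receive 23.2, Q = 174.2. (Wedge: Pb − Ps = 6.)
Quantity falls by |ΔQ| = |179 − 174.2| = 4.8.
DWL = ½ · t · |ΔQ| = ½ · 6 · 4.8 = 14.4.

Deadweight loss = 14.4 million.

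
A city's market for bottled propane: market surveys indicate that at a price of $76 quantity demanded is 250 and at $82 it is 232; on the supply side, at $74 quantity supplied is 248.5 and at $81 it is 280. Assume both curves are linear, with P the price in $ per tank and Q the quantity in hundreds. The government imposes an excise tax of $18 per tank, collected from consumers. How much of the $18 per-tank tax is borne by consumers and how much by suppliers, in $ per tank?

Demand slope: (232 − 250)/(82 − 76) = -3, so Qd = 478 − 3P.
Supply slope: (280 − 248.5)/(81 − 74) = 4.5, so Qs = 4.5P − 84.5.
Without the tax, 478 − 3P = 4.5P − 84.5 gives 7.5P = 562.5, so P* = $75 and Q* = 253.
With the tax collected from consumers, demand (in seller-price terms) shifts: Qd = 478 − 3(P + 18).
New equilibrium: consumers pay $85.8, suppliers receive $67.8, Q = 220.6. (Wedge: Pb − Ps = 18.)
Burden on consumers: $10.8; on suppliers: $7.2. (They sum to $18.)
The less price-elastic side of the market bears the larger share of a per-unit tax.

Consumers bear $10.8 per tank; suppliers bear $7.2 per tank.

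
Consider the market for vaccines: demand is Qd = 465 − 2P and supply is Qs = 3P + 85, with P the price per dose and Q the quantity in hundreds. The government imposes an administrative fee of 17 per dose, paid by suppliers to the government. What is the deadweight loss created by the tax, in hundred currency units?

Without the tax, 465 − 2P = 3P + 85 gives 5P = 380, so P* = 76 and Q* = 313.
With the tax collected from suppliers, supply shifts: Qs = 3(P − 17) + 85.
New equilibrium: consumers pay 86.2, suppliers receive 69.2, Q = 292.6. (Wedge: Pb − Ps = 17.)
Quantity falls by |ΔQ| = |313 − 292.6| = 20.4.
DWL = ½ · t · |ΔQ| = ½ · 17 · 20.4 = 173.4.

Deadweight loss = 173.4 hundred.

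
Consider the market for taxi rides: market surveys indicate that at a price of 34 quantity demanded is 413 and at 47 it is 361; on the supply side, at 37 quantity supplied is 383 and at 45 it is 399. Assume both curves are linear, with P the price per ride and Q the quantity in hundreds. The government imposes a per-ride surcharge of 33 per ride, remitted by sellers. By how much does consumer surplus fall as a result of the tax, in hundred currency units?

Demand slope: (361 − 413)/(47 − 34) = -4, so Qd = 549 − 4P.
Supply slope: (399 − 383)/(45 − 37) = 2, so Qs = 2P + 309.
Before the tax: set 549 − 4P = 2P + 309 → P* = 40, Q* = 389.
With the tax collected from sellers, supply shifts: Qs = 2(P − 33) + 309.
New equilibrium: buyers pay 51, sellers receive 18, Q = 345. (Wedge: Pb − Ps = 33.)
ΔCS is the trapezoid between Q = 345 and Q = 389 of height 11: ½ · (389 + 345) · 11 = 4037.

Consumer surplus falls by 4037 hundred.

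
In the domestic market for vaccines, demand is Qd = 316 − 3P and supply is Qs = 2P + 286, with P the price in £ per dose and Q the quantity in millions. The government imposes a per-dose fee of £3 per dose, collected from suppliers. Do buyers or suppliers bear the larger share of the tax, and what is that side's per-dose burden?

Without the tax, 316 − 3P = 2P + 286 gives 5P = 30, so P* = £6 and Q* = 298.
With the tax collected from suppliers, supply shifts: Qs = 2(P − 3) + 286.
Solving gives Q = 294.4 with buyers paying £7.2 and suppliers receiving £4.2 (the £3 wedge).
Per-dose burden: buyers £1.2, suppliers £1.8.
Suppliers take the larger share because supply is less price-elastic here (demand slope 3 vs supply slope 2).
The less price-elastic side of the market bears the larger share of a per-unit tax.

Suppliers bear the larger share: £1.8 per dose.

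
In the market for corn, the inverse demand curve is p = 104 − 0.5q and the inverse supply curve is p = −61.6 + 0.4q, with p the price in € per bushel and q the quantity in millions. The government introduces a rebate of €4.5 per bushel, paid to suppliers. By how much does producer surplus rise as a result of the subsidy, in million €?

Inverting to q(p) form: qd = 208 − 2p; qs = 2.5p + 154.
Before the subsidy: set 208 − 2p = 2.5p + 154 → p* = €12, q* = 184.
With a per-unit subsidy paid to suppliers, each receives p + 4.5 per unit sold, so supply becomes qs = 2.5(p + 4.5) + 154.
New equilibrium: consumers pay €9.5, suppliers receive €14, q = 189. (Wedge: pb − ps = −4.5.)
ΔPS is the trapezoid between Q = 189 and Q = 184 of height €2: ½ · (184 + 189) · 2 = €373.

Producer surplus rises by €373 million.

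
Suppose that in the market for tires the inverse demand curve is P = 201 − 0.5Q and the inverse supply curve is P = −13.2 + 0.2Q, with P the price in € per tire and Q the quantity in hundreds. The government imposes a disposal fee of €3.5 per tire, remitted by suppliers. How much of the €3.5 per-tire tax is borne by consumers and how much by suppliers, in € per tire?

Inverting to Q(P) form: Qd = 402 − 2P; Qs = 5P + 66.
Without the tax, 402 − 2P = 5P + 66 gives 7P = 336, so P* = €48 and Q* = 306.
With the tax collected from suppliers, supply shifts: Qs = 5(P − 3.5) + 66.
New equilibrium: consumers pay €50.5, suppliers receive €47, Q = 301. (Wedge: Pb − Ps = 3.5.)
Burden on consumers: €2.5; on suppliers: €1. (They sum to €3.5.)
The less price-elastic side of the market bears the larger share of a per-unit tax.

Consumers bear €2.5 per tire; suppliers bear €1 per tire.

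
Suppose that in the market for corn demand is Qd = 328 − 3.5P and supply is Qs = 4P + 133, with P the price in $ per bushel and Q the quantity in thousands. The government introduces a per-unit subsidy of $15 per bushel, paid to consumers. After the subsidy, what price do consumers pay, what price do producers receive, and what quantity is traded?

Without the subsidy, 328 − 3.5P = 4P + 133 gives 7.5P = 195, so P* = $26 and Q* = 237.
With a per-unit subsidy paid to consumers, each effectively pays P − 15, so demand becomes Qd = 328 − 3.5(P − 15).
Solving gives Q = 265 with consumers paying $18 and producers receiving $33 (the $15 wedge).

Consumers pay $18; producers receive $33; quantity = 265.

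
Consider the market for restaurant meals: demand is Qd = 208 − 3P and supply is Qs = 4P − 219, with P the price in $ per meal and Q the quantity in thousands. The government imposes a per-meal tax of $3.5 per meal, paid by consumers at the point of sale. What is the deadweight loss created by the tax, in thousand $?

Before the tax: set 208 − 3P = 4P − 219 → P* = $61, Q* = 25.
With the tax collected from consumers, demand (in seller-price terms) shifts: Qd = 208 − 3(P + 3.5).
New equilibrium: consumers pay $63, suppliers receive $59.5, Q = 19. (Wedge: Pb − Ps = 3.5.)
Quantity falls by |ΔQ| = |25 − 19| = 6.
DWL = ½ · t · |ΔQ| = ½ · 3.5 · 6 = $10.5.

Deadweight loss = $10.5 thousand.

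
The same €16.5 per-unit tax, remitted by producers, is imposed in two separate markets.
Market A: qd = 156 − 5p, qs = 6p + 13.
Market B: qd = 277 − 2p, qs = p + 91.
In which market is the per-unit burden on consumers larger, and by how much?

Market A, by €3.5.

Market A: pre-tax p* = €13, q* = 91; post-tax q = 46; per-unit burden on consumers = €9.
Market B: pre-tax p* = €62, q* = 153; post-tax q = 142; per-unit burden on consumers = €5.5.
Difference: €9 vs €5.5 → market A is larger by €3.5.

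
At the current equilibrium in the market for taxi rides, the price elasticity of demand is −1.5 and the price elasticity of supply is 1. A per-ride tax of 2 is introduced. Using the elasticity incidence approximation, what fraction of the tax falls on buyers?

Buyers' share ≈ 0.4.

Incidence ratio: buyers' share ≈ εs / (εs + |εd|) = 1 / (1 + 1.5) = 0.4.
Supply is the less elastic side, so buyers bear the smaller share.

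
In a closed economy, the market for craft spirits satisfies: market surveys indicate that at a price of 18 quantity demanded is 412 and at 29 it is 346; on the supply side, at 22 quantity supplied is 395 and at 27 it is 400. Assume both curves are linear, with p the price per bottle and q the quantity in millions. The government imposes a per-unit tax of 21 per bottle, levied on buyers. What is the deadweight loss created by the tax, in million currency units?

Demand slope: (346 − 412)/(29 − 18) = -6, so qd = 520 − 6p.
Supply slope: (400 − 395)/(27 − 22) = 1, so qs = p + 373.
Before the tax: set 520 − 6p = p + 373 → p* = 21, q* = 394.
With the tax collected from buyers, demand (in seller-price terms) shifts: qd = 520 − 6(p + 21).
Solving gives q = 376 with buyers paying 24 and suppliers receiving 3 (the 21 wedge).
Quantity falls by |ΔQ| = |394 − 376| = 18.
DWL = ½ · t · |ΔQ| = ½ · 21 · 18 = 189.

Deadweight loss = 189 million.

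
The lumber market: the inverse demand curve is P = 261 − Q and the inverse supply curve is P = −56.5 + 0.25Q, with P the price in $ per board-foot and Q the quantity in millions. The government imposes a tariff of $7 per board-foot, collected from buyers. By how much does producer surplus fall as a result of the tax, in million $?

Inverting to Q(P) form: Qd = 261 − P; Qs = 4P + 226.
Without the tax, 261 − P = 4P + 226 gives 5P = 35, so P* = $7 and Q* = 254.
With the tax collected from buyers, demand (in seller-price terms) shifts: Qd = 261 − (P + 7).
New equilibrium: buyers pay $12.6, suppliers receive $5.6, Q = 248.4. (Wedge: Pb − Ps = 7.)
ΔPS is the trapezoid between Q = 248.4 and Q = 254 of height $1.4: ½ · (254 + 248.4) · 1.4 = $351.68.

Producer surplus falls by $351.68 million.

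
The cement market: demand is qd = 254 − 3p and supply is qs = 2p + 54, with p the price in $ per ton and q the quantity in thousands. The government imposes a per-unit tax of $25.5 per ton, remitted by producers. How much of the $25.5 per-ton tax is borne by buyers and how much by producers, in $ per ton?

Buyers bear $10.2 per ton; producers bear $15.3 per ton.

Before the tax: set 254 − 3p = 2p + 54 → p* = $40, q* = 134.
With the tax collected from producers, supply shifts: qs = 2(p − 25.5) + 54.
Solving gives q = 103.4 with buyers paying $50.2 and producers receiving $24.7 (the $25.5 wedge).
Burden on buyers: $10.2; on producers: $15.3. (They sum to $25.5.)
The less price-elastic side of the market bears the larger share of a per-unit tax.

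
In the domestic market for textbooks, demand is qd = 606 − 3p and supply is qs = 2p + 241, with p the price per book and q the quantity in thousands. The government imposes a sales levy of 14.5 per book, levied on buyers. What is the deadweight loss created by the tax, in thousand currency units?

Without the tax, 606 − 3p = 2p + 241 gives 5p = 365, so p* = 73 and q* = 387.
With the tax collected from buyers, demand (in seller-price terms) shifts: qd = 606 − 3(p + 14.5).
Solving gives q = 369.6 with buyers paying 78.8 and suppliers receiving 64.3 (the 14.5 wedge).
Quantity falls by |ΔQ| = |387 − 369.6| = 17.4.
DWL = ½ · t · |ΔQ| = ½ · 14.5 · 17.4 = 126.15.

Deadweight loss = 126.15 thousand.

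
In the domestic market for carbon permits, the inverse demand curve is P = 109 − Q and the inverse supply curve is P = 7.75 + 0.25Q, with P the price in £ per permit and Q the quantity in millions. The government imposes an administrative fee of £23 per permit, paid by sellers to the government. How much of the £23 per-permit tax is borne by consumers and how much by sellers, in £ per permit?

Rewrite in direct form: Qd = 109 − P and Qs = 4P − 31.
Before the tax: set 109 − P = 4P − 31 → P* = £28, Q* = 81.
With the tax collected from sellers, supply shifts: Qs = 4(P − 23) − 31.
Solving gives Q = 62.6 with consumers paying £46.4 and sellers receiving £23.4 (the £23 wedge).
Burden on consumers: £18.4; on sellers: £4.6. (They sum to £23.)
The less price-elastic side of the market bears the larger share of a per-unit tax.

Consumers bear £18.4 per permit; sellers bear £4.6 per permit.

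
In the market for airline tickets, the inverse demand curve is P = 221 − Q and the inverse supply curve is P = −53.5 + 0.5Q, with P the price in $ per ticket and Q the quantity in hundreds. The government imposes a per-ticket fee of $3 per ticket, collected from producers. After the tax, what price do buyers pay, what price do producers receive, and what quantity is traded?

Buyers pay $40; producers receive $37; quantity = 181.

Rewrite in direct form: Qd = 221 − P and Qs = 2P + 107.
Without the tax, 221 − P = 2P + 107 gives 3P = 114, so P* = $38 and Q* = 183.
With the tax collected from producers, supply shifts: Qs = 2(P − 3) + 107.
Solving gives Q = 181 with buyers paying $40 and producers receiving $37 (the $3 wedge).
The less price-elastic side of the market bears the larger share of a per-unit tax.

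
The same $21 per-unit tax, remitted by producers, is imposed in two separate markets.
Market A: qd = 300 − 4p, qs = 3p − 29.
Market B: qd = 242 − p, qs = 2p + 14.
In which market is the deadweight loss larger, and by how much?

Market A: pre-tax p* = $47, q* = 112; post-tax q = 76; deadweight loss = $378.
Market B: pre-tax p* = $76, q* = 166; post-tax q = 152; deadweight loss = $147.
Difference: $378 vs $147 → market A is larger by $231.

Market A, by $231.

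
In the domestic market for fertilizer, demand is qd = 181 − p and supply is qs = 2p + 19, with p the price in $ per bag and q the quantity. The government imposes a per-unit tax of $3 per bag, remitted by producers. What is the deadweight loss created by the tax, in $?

Deadweight loss = $3.

Before the tax: set 181 − p = 2p + 19 → p* = $54, q* = 127.
With the tax collected from producers, supply shifts: qs = 2(p − 3) + 19.
Solving gives q = 125 with buyers paying $56 and producers receiving $53 (the $3 wedge).
Quantity falls by |ΔQ| = |127 − 125| = 2.
DWL = ½ · t · |ΔQ| = ½ · 3 · 2 = $3.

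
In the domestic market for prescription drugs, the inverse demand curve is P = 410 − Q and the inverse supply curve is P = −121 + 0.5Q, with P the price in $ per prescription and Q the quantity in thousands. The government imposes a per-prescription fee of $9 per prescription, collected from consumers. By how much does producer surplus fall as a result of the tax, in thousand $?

Inverting to Q(P) form: Qd = 410 − P; Qs = 2P + 242.
Without the tax, 410 − P = 2P + 242 gives 3P = 168, so P* = $56 and Q* = 354.
With the tax collected from consumers, demand (in seller-price terms) shifts: Qd = 410 − (P + 9).
Solving gives Q = 348 with consumers paying $62 and suppliers receiving $53 (the $9 wedge).
ΔPS is the trapezoid between Q = 348 and Q = 354 of height $3: ½ · (354 + 348) · 3 = $1053.

Producer surplus falls by $1053 thousand.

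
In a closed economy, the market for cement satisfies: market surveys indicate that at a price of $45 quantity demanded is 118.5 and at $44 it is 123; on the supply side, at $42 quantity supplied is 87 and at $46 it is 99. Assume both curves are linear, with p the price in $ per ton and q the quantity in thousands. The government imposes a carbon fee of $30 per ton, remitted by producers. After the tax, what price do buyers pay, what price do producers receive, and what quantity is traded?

Buyers pay $60; producers receive $30; quantity = 51.

Demand slope: (123 − 118.5)/(44 − 45) = -4.5, so qd = 321 − 4.5p.
Supply slope: (99 − 87)/(46 − 42) = 3, so qs = 3p − 39.
Without the tax, 321 − 4.5p = 3p − 39 gives 7.5p = 360, so p* = $48 and q* = 105.
With the tax collected from producers, supply shifts: qs = 3(p − 30) − 39.
Solving gives q = 51 with buyers paying $60 and producers receiving $30 (the $30 wedge).
The less price-elastic side of the market bears the larger share of a per-unit tax.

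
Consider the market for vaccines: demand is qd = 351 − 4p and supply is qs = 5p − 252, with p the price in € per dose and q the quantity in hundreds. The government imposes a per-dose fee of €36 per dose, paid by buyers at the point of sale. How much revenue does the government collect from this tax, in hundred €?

Tax revenue = €108 hundred.

Without the tax, 351 − 4p = 5p − 252 gives 9p = 603, so p* = €67 and q* = 83.
With the tax collected from buyers, demand (in seller-price terms) shifts: qd = 351 − 4(p + 36).
Solving gives q = 3 with buyers paying €87 and suppliers receiving €51 (the €36 wedge).
Revenue = t · Q = 36 · 3 = €108.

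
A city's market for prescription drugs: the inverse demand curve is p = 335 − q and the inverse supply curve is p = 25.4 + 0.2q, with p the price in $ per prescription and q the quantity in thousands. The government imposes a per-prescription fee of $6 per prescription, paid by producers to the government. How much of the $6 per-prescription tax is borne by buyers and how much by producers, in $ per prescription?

Rewrite in direct form: qd = 335 − p and qs = 5p − 127.
Before the tax: set 335 − p = 5p − 127 → p* = $77, q* = 258.
With the tax collected from producers, supply shifts: qs = 5(p − 6) − 127.
Solving gives q = 253 with buyers paying $82 and producers receiving $76 (the $6 wedge).
Burden on buyers: $5; on producers: $1. (They sum to $6.)
The less price-elastic side of the market bears the larger share of a per-unit tax.

Buyers bear $5 per prescription; producers bear $1 per prescription.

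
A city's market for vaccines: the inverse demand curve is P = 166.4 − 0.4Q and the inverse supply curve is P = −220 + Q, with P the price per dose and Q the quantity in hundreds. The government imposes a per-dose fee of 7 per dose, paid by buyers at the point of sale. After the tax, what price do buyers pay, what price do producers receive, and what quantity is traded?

Buyers pay 58; producers receive 51; quantity = 271.

Inverting to Q(P) form: Qd = 416 − 2.5P; Qs = P + 220.
Without the tax, 416 − 2.5P = P + 220 gives 3.5P = 196, so P* = 56 and Q* = 276.
With the tax collected from buyers, demand (in seller-price terms) shifts: Qd = 416 − 2.5(P + 7).
Solving gives Q = 271 with buyers paying 58 and producers receiving 51 (the 7 wedge).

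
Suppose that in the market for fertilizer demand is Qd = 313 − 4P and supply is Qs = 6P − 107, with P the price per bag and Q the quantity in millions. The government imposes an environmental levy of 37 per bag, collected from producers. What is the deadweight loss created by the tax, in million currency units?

Deadweight loss = 1642.8 million.

Without the tax, 313 − 4P = 6P − 107 gives 10P = 420, so P* = 42 and Q* = 145.
With the tax collected from producers, supply shifts: Qs = 6(P − 37) − 107.
New equilibrium: buyers pay 64.2, producers receive 27.2, Q = 56.2. (Wedge: Pb − Ps = 37.)
Quantity falls by |ΔQ| = |145 − 56.2| = 88.8.
DWL = ½ · t · |ΔQ| = ½ · 37 · 88.8 = 1642.8.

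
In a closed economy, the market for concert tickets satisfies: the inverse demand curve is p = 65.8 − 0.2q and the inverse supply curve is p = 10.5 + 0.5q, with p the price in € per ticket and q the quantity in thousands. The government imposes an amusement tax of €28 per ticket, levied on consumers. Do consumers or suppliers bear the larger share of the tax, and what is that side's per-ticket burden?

Suppliers bear the larger share: €20 per ticket.

Inverting to q(p) form: qd = 329 − 5p; qs = 2p − 21.
Without the tax, 329 − 5p = 2p − 21 gives 7p = 350, so p* = €50 and q* = 79.
With the tax collected from consumers, demand (in seller-price terms) shifts: qd = 329 − 5(p + 28).
Solving gives q = 39 with consumers paying €58 and suppliers receiving €30 (the €28 wedge).
Per-ticket burden: consumers €8, suppliers €20.
Suppliers take the larger share because supply is less price-elastic here (demand slope 5 vs supply slope 2).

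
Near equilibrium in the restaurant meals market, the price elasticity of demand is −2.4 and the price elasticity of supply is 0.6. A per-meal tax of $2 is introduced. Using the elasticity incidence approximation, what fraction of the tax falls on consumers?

Incidence ratio: consumers' share ≈ εs / (εs + |εd|) = 0.6 / (0.6 + 2.4) = 0.2.
Supply is the less elastic side, so consumers bear the smaller share.

Consumers' share ≈ 0.2.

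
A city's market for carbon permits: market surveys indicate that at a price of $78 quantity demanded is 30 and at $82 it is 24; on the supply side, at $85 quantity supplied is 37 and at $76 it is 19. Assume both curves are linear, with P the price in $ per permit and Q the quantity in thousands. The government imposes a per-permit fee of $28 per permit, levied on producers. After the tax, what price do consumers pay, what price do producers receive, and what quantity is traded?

Demand slope: (24 − 30)/(82 − 78) = -1.5, so Qd = 147 − 1.5P.
Supply slope: (19 − 37)/(76 − 85) = 2, so Qs = 2P − 133.
Without the tax, 147 − 1.5P = 2P − 133 gives 3.5P = 280, so P* = $80 and Q* = 27.
With the tax collected from producers, supply shifts: Qs = 2(P − 28) − 133.
New equilibrium: consumers pay $96, producers receive $68, Q = 3. (Wedge: Pb − Ps = 28.)

Consumers pay $96; producers receive $68; quantity = 3.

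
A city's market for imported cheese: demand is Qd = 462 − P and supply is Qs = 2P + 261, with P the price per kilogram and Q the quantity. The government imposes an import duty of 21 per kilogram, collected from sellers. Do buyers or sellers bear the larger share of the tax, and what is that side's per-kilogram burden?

Buyers bear the larger share: 14 per kilogram.

Without the tax, 462 − P = 2P + 261 gives 3P = 201, so P* = 67 and Q* = 395.
With the tax collected from sellers, supply shifts: Qs = 2(P − 21) + 261.
New equilibrium: buyers pay 81, sellers receive 60, Q = 381. (Wedge: Pb − Ps = 21.)
Per-kilogram burden: buyers 14, sellers 7.
Buyers take the larger share because demand is less price-elastic here (demand slope 1 vs supply slope 2).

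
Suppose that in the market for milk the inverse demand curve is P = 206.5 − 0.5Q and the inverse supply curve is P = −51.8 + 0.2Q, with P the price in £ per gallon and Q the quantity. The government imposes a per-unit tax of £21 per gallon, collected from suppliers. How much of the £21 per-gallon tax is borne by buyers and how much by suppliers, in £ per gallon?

Rewrite in direct form: Qd = 413 − 2P and Qs = 5P + 259.
Without the tax, 413 − 2P = 5P + 259 gives 7P = 154, so P* = £22 and Q* = 369.
With the tax collected from suppliers, supply shifts: Qs = 5(P − 21) + 259.
New equilibrium: buyers pay £37, suppliers receive £16, Q = 339. (Wedge: Pb − Ps = 21.)
Burden on buyers: £15; on suppliers: £6. (They sum to £21.)
The less price-elastic side of the market bears the larger share of a per-unit tax.

Buyers bear £15 per gallon; suppliers bear £6 per gallon.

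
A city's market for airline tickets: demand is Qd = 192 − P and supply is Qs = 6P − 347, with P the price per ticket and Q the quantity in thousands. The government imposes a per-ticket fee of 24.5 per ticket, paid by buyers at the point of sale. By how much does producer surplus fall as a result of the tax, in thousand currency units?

Producer surplus falls by 365.75 thousand.

Without the tax, 192 − P = 6P − 347 gives 7P = 539, so P* = 77 and Q* = 115.
With the tax collected from buyers, demand (in seller-price terms) shifts: Qd = 192 − (P + 24.5).
New equilibrium: buyers pay 98, sellers receive 73.5, Q = 94. (Wedge: Pb − Ps = 24.5.)
ΔPS is the trapezoid between Q = 94 and Q = 115 of height 3.5: ½ · (115 + 94) · 3.5 = 365.75.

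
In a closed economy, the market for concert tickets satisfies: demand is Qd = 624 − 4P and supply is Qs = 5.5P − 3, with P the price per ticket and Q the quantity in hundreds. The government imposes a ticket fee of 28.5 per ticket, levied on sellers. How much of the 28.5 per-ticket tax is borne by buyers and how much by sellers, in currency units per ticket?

Buyers bear 16.5 per ticket; sellers bear 12 per ticket.

Before the tax: set 624 − 4P = 5.5P − 3 → P* = 66, Q* = 360.
With the tax collected from sellers, supply shifts: Qs = 5.5(P − 28.5) − 3.
Solving gives Q = 294 with buyers paying 82.5 and sellers receiving 54 (the 28.5 wedge).
Burden on buyers: 16.5; on sellers: 12. (They sum to 28.5.)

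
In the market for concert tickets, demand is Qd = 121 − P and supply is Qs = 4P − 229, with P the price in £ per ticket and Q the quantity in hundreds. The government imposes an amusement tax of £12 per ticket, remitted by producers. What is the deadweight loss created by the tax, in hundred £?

Deadweight loss = £57.6 hundred.

Without the tax, 121 − P = 4P − 229 gives 5P = 350, so P* = £70 and Q* = 51.
With the tax collected from producers, supply shifts: Qs = 4(P − 12) − 229.
New equilibrium: buyers pay £79.6, producers receive £67.6, Q = 41.4. (Wedge: Pb − Ps = 12.)
Quantity falls by |ΔQ| = |51 − 41.4| = 9.6.
DWL = ½ · t · |ΔQ| = ½ · 12 · 9.6 = £57.6.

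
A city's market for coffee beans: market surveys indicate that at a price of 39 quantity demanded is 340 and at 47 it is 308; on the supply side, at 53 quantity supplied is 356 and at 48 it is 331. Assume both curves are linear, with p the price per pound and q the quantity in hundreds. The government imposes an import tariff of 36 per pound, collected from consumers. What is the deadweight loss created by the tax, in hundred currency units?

Deadweight loss = 1440 hundred.

Demand slope: (308 − 340)/(47 − 39) = -4, so qd = 496 − 4p.
Supply slope: (331 − 356)/(48 − 53) = 5, so qs = 5p + 91.
Without the tax, 496 − 4p = 5p + 91 gives 9p = 405, so p* = 45 and q* = 316.
With the tax collected from consumers, demand (in seller-price terms) shifts: qd = 496 − 4(p + 36).
New equilibrium: consumers pay 65, suppliers receive 29, q = 236. (Wedge: pb − ps = 36.)
Quantity falls by |ΔQ| = |316 − 236| = 80.
DWL = ½ · t · |ΔQ| = ½ · 36 · 80 = 1440.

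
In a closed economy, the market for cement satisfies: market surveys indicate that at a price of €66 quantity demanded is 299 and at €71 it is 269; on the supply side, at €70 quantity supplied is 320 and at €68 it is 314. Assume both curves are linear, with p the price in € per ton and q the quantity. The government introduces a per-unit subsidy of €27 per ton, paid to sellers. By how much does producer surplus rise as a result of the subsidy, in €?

Producer surplus rises by €5976.

Demand slope: (269 − 299)/(71 − 66) = -6, so qd = 695 − 6p.
Supply slope: (314 − 320)/(68 − 70) = 3, so qs = 3p + 110.
Without the subsidy, 695 − 6p = 3p + 110 gives 9p = 585, so p* = €65 and q* = 305.
With a per-unit subsidy paid to sellers, each receives p + 27 per unit sold, so supply becomes qs = 3(p + 27) + 110.
New equilibrium: consumers pay €56, sellers receive €83, q = 359. (Wedge: pb − ps = −27.)
ΔPS is the trapezoid between Q = 359 and Q = 305 of height €18: ½ · (305 + 359) · 18 = €5976.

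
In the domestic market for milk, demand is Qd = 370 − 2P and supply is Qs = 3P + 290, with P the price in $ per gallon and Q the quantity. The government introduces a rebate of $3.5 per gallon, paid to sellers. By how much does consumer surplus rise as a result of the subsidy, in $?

Without the subsidy, 370 − 2P = 3P + 290 gives 5P = 80, so P* = $16 and Q* = 338.
With a per-unit subsidy paid to sellers, each receives P + 3.5 per unit sold, so supply becomes Qs = 3(P + 3.5) + 290.
Solving gives Q = 342.2 with buyers paying $13.9 and sellers receiving $17.4 (the $3.5 wedge).
ΔCS is the trapezoid between Q = 342.2 and Q = 338 of height $2.1: ½ · (338 + 342.2) · 2.1 = $714.21.

Consumer surplus rises by $714.21.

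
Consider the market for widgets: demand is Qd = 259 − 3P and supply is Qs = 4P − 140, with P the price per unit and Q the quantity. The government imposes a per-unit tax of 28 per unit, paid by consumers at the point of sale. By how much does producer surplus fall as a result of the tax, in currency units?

Producer surplus falls by 768.

Before the tax: set 259 − 3P = 4P − 140 → P* = 57, Q* = 88.
With the tax collected from consumers, demand (in seller-price terms) shifts: Qd = 259 − 3(P + 28).
Solving gives Q = 40 with consumers paying 73 and suppliers receiving 45 (the 28 wedge).
ΔPS is the trapezoid between Q = 40 and Q = 88 of height 12: ½ · (88 + 40) · 12 = 768.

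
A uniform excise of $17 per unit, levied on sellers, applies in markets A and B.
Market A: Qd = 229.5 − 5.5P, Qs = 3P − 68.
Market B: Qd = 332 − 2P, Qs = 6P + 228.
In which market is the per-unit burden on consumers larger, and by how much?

Market B, by $6.75.

Market A: pre-tax P* = $35, Q* = 37; post-tax Q = 4; per-unit burden on consumers = $6.
Market B: pre-tax P* = $13, Q* = 306; post-tax Q = 280.5; per-unit burden on consumers = $12.75.
Difference: $6 vs $12.75 → market B is larger by $6.75.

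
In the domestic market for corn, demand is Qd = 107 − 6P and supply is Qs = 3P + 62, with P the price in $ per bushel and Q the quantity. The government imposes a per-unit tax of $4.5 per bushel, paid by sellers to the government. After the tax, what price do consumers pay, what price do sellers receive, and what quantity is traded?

Consumers pay $6.5; sellers receive $2; quantity = 68.

Without the tax, 107 − 6P = 3P + 62 gives 9P = 45, so P* = $5 and Q* = 77.
With the tax collected from sellers, supply shifts: Qs = 3(P − 4.5) + 62.
New equilibrium: consumers pay $6.5, sellers receive $2, Q = 68. (Wedge: Pb − Ps = 4.5.)
The less price-elastic side of the market bears the larger share of a per-unit tax.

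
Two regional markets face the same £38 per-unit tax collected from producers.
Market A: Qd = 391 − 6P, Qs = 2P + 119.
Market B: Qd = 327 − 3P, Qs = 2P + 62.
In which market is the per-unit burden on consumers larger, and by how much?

Market B, by £5.7.

Market A: pre-tax P* = £34, Q* = 187; post-tax Q = 130; per-unit burden on consumers = £9.5.
Market B: pre-tax P* = £53, Q* = 168; post-tax Q = 122.4; per-unit burden on consumers = £15.2.
Difference: £9.5 vs £15.2 → market B is larger by £5.7.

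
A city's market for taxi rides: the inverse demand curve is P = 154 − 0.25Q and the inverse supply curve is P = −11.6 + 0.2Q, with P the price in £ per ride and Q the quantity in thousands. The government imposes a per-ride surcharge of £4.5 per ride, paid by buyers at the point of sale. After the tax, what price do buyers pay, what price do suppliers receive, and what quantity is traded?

Rewrite in direct form: Qd = 616 − 4P and Qs = 5P + 58.
Before the tax: set 616 − 4P = 5P + 58 → P* = £62, Q* = 368.
With the tax collected from buyers, demand (in seller-price terms) shifts: Qd = 616 − 4(P + 4.5).
Solving gives Q = 358 with buyers paying £64.5 and suppliers receiving £60 (the £4.5 wedge).
The less price-elastic side of the market bears the larger share of a per-unit tax.

Buyers pay £64.5; suppliers receive £60; quantity = 358.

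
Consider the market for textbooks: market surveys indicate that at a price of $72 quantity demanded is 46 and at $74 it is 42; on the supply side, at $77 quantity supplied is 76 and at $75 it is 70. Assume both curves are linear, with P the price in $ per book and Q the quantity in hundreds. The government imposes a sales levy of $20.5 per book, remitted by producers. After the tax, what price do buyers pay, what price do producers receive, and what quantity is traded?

Buyers pay $81.3; producers receive $60.8; quantity = 27.4.

Demand slope: (42 − 46)/(74 − 72) = -2, so Qd = 190 − 2P.
Supply slope: (70 − 76)/(75 − 77) = 3, so Qs = 3P − 155.
Before the tax: set 190 − 2P = 3P − 155 → P* = $69, Q* = 52.
With the tax collected from producers, supply shifts: Qs = 3(P − 20.5) − 155.
New equilibrium: buyers pay $81.3, producers receive $60.8, Q = 27.4. (Wedge: Pb − Ps = 20.5.)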